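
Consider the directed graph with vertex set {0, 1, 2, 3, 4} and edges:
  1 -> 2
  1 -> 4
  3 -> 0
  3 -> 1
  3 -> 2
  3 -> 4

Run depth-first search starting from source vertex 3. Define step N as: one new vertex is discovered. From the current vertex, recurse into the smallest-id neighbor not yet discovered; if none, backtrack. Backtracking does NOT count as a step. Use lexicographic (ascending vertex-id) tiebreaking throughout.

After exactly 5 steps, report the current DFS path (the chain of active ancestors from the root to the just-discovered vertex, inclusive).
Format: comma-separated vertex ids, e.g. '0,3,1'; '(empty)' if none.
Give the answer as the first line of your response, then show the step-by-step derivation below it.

3,1,4

step 1: discover 3; path=3; order=3
step 2: discover 0; path=3>0; order=3,0
step 3: discover 1; path=3>1; order=3,0,1
step 4: discover 2; path=3>1>2; order=3,0,1,2
step 5: discover 4; path=3>1>4; order=3,0,1,2,4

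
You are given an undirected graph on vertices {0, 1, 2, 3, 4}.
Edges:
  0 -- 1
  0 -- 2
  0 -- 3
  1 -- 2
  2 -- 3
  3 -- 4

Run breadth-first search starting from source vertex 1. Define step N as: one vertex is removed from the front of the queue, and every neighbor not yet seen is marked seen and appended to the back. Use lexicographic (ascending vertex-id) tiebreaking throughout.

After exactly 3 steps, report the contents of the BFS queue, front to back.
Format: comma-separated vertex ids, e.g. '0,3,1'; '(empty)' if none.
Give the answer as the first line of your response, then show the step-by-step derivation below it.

3

step 1: dequeue 1; queue=[0,2]; order=1
step 2: dequeue 0; queue=[2,3]; order=1,0
step 3: dequeue 2; queue=[3]; order=1,0,2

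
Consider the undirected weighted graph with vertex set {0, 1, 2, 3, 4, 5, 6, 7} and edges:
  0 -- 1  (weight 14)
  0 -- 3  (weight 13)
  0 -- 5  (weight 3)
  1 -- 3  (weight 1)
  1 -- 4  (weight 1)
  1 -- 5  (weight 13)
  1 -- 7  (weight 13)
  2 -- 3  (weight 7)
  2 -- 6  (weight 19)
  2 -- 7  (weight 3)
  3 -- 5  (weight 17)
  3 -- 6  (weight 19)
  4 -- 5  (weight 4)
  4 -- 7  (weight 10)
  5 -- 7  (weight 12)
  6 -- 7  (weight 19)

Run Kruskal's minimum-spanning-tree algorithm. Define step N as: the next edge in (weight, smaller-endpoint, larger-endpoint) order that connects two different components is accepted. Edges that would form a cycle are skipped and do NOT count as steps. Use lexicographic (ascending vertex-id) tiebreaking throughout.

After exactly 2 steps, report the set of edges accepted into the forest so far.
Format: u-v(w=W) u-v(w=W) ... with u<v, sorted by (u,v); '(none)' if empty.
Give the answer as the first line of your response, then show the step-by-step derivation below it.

1-3(w=1) 1-4(w=1)

step 1: add edge 1-3 (w=1); MST = {1-3(w=1)}
step 2: add edge 1-4 (w=1); MST = {1-3(w=1) 1-4(w=1)}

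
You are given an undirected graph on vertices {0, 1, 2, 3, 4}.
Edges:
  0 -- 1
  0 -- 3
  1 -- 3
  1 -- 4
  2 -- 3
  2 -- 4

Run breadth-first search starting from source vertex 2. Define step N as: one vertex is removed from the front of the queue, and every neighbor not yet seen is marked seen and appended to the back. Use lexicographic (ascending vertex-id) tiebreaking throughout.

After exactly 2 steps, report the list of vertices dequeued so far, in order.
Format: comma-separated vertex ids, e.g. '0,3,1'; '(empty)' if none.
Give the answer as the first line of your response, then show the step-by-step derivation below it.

2,3

step 1: dequeue 2; queue=[3,4]; order=2
step 2: dequeue 3; queue=[4,0,1]; order=2,3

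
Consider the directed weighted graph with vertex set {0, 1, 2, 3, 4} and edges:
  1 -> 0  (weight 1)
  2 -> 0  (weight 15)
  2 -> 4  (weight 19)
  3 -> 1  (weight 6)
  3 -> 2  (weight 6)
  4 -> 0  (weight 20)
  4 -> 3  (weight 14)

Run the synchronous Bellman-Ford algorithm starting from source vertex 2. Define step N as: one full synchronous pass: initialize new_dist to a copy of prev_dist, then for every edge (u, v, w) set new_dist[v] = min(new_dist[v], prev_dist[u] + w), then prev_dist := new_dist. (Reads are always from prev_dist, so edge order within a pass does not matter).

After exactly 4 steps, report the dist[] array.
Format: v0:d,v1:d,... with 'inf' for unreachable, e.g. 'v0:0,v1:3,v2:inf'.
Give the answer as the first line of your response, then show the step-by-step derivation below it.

v0:15,v1:39,v2:0,v3:33,v4:19

step 1: dist = v0:15,v1:inf,v2:0,v3:inf,v4:19
step 2: dist = v0:15,v1:inf,v2:0,v3:33,v4:19
step 3: dist = v0:15,v1:39,v2:0,v3:33,v4:19
step 4: dist = v0:15,v1:39,v2:0,v3:33,v4:19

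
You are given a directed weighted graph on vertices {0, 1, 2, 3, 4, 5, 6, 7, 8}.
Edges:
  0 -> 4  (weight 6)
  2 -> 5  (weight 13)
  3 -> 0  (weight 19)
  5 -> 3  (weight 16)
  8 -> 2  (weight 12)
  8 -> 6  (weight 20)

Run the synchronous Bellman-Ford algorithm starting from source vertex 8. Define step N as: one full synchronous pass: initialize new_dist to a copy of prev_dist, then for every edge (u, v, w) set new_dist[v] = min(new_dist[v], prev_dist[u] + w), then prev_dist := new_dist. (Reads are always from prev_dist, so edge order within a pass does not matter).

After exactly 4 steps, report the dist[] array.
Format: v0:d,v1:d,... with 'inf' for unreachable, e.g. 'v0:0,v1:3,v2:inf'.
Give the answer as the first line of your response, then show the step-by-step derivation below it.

v0:60,v1:inf,v2:12,v3:41,v4:inf,v5:25,v6:20,v7:inf,v8:0

step 1: dist = v0:inf,v1:inf,v2:12,v3:inf,v4:inf,v5:inf,v6:20,v7:inf,v8:0
step 2: dist = v0:inf,v1:inf,v2:12,v3:inf,v4:inf,v5:25,v6:20,v7:inf,v8:0
step 3: dist = v0:inf,v1:inf,v2:12,v3:41,v4:inf,v5:25,v6:20,v7:inf,v8:0
step 4: dist = v0:60,v1:inf,v2:12,v3:41,v4:inf,v5:25,v6:20,v7:inf,v8:0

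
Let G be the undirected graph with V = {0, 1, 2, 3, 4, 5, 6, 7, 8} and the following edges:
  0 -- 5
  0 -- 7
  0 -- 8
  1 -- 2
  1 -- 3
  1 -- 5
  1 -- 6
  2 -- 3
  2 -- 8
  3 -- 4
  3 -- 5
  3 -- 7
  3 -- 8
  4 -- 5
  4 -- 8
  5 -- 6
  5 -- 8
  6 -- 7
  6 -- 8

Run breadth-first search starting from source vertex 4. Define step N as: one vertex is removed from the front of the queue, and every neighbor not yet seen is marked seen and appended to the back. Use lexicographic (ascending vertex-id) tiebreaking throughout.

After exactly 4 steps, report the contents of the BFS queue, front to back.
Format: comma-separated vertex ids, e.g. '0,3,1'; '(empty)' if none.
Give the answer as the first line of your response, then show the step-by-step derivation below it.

1,2,7,0,6

step 1: dequeue 4; queue=[3,5,8]; order=4
step 2: dequeue 3; queue=[5,8,1,2,7]; order=4,3
step 3: dequeue 5; queue=[8,1,2,7,0,6]; order=4,3,5
step 4: dequeue 8; queue=[1,2,7,0,6]; order=4,3,5,8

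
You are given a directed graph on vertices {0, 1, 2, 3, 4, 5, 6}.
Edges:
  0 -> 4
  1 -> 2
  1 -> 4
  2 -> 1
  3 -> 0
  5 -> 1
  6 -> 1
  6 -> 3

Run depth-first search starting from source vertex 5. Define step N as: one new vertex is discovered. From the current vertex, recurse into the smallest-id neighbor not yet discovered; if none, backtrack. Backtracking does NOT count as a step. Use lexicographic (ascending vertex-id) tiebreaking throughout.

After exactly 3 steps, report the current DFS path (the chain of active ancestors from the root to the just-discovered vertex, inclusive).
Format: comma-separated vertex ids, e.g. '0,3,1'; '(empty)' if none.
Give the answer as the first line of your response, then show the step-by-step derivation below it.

5,1,2

step 1: discover 5; path=5; order=5
step 2: discover 1; path=5>1; order=5,1
step 3: discover 2; path=5>1>2; order=5,1,2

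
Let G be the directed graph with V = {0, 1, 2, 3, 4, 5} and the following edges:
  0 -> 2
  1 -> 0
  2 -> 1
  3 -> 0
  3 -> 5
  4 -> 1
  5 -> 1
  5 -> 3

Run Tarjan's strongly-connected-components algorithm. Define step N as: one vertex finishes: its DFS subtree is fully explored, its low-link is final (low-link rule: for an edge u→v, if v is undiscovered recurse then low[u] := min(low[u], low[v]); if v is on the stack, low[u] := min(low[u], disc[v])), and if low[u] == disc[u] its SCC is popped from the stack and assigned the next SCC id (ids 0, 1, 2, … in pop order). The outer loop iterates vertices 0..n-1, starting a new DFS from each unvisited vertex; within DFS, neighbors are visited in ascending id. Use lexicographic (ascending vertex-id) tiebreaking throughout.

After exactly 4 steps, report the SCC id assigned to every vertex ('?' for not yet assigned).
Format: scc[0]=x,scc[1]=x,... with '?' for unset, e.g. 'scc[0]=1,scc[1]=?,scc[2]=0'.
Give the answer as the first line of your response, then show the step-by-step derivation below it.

scc[0]=0,scc[1]=0,scc[2]=0,scc[3]=?,scc[4]=?,scc[5]=?

step 1: low=(low[0]=0,low[1]=0,low[2]=1,low[3]=?,low[4]=?,low[5]=?); scc=(scc[0]=?,scc[1]=?,scc[2]=?,scc[3]=?,scc[4]=?,scc[5]=?)
step 2: low=(low[0]=0,low[1]=0,low[2]=0,low[3]=?,low[4]=?,low[5]=?); scc=(scc[0]=?,scc[1]=?,scc[2]=?,scc[3]=?,scc[4]=?,scc[5]=?)
step 3: low=(low[0]=0,low[1]=0,low[2]=0,low[3]=?,low[4]=?,low[5]=?); scc=(scc[0]=0,scc[1]=0,scc[2]=0,scc[3]=?,scc[4]=?,scc[5]=?)
step 4: low=(low[0]=0,low[1]=0,low[2]=0,low[3]=3,low[4]=?,low[5]=3); scc=(scc[0]=0,scc[1]=0,scc[2]=0,scc[3]=?,scc[4]=?,scc[5]=?)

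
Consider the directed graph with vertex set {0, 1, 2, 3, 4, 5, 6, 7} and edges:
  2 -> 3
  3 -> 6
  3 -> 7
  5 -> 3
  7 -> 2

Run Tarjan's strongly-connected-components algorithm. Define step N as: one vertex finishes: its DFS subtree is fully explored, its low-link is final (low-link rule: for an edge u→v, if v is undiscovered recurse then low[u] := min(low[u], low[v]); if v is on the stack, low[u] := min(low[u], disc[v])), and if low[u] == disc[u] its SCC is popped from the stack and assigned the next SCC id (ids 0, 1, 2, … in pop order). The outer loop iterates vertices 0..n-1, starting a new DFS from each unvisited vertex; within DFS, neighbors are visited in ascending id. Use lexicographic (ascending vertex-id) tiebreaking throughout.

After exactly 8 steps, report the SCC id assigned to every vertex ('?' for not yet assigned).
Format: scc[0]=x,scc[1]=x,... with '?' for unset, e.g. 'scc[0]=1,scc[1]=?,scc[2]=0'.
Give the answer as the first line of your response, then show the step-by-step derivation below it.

scc[0]=0,scc[1]=1,scc[2]=3,scc[3]=3,scc[4]=4,scc[5]=5,scc[6]=2,scc[7]=3

step 1: low=(low[0]=0,low[1]=?,low[2]=?,low[3]=?,low[4]=?,low[5]=?,low[6]=?,low[7]=?); scc=(scc[0]=0,scc[1]=?,scc[2]=?,scc[3]=?,scc[4]=?,scc[5]=?,scc[6]=?,scc[7]=?)
step 2: low=(low[0]=0,low[1]=1,low[2]=?,low[3]=?,low[4]=?,low[5]=?,low[6]=?,low[7]=?); scc=(scc[0]=0,scc[1]=1,scc[2]=?,scc[3]=?,scc[4]=?,scc[5]=?,scc[6]=?,scc[7]=?)
step 3: low=(low[0]=0,low[1]=1,low[2]=2,low[3]=3,low[4]=?,low[5]=?,low[6]=4,low[7]=?); scc=(scc[0]=0,scc[1]=1,scc[2]=?,scc[3]=?,scc[4]=?,scc[5]=?,scc[6]=2,scc[7]=?)
step 4: low=(low[0]=0,low[1]=1,low[2]=2,low[3]=3,low[4]=?,low[5]=?,low[6]=4,low[7]=2); scc=(scc[0]=0,scc[1]=1,scc[2]=?,scc[3]=?,scc[4]=?,scc[5]=?,scc[6]=2,scc[7]=?)
step 5: low=(low[0]=0,low[1]=1,low[2]=2,low[3]=2,low[4]=?,low[5]=?,low[6]=4,low[7]=2); scc=(scc[0]=0,scc[1]=1,scc[2]=?,scc[3]=?,scc[4]=?,scc[5]=?,scc[6]=2,scc[7]=?)
step 6: low=(low[0]=0,low[1]=1,low[2]=2,low[3]=2,low[4]=?,low[5]=?,low[6]=4,low[7]=2); scc=(scc[0]=0,scc[1]=1,scc[2]=3,scc[3]=3,scc[4]=?,scc[5]=?,scc[6]=2,scc[7]=3)
step 7: low=(low[0]=0,low[1]=1,low[2]=2,low[3]=2,low[4]=6,low[5]=?,low[6]=4,low[7]=2); scc=(scc[0]=0,scc[1]=1,scc[2]=3,scc[3]=3,scc[4]=4,scc[5]=?,scc[6]=2,scc[7]=3)
step 8: low=(low[0]=0,low[1]=1,low[2]=2,low[3]=2,low[4]=6,low[5]=7,low[6]=4,low[7]=2); scc=(scc[0]=0,scc[1]=1,scc[2]=3,scc[3]=3,scc[4]=4,scc[5]=5,scc[6]=2,scc[7]=3)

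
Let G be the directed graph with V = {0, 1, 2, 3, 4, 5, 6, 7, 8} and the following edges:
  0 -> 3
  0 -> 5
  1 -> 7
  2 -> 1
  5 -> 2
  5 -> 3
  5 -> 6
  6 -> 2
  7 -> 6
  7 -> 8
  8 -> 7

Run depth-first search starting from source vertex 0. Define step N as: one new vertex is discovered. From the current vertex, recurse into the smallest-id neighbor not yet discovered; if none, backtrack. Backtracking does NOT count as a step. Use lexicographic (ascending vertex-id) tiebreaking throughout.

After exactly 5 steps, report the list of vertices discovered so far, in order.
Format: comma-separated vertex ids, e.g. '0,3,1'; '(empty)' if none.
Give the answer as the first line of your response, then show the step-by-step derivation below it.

0,3,5,2,1

step 1: discover 0; path=0; order=0
step 2: discover 3; path=0>3; order=0,3
step 3: discover 5; path=0>5; order=0,3,5
step 4: discover 2; path=0>5>2; order=0,3,5,2
step 5: discover 1; path=0>5>2>1; order=0,3,5,2,1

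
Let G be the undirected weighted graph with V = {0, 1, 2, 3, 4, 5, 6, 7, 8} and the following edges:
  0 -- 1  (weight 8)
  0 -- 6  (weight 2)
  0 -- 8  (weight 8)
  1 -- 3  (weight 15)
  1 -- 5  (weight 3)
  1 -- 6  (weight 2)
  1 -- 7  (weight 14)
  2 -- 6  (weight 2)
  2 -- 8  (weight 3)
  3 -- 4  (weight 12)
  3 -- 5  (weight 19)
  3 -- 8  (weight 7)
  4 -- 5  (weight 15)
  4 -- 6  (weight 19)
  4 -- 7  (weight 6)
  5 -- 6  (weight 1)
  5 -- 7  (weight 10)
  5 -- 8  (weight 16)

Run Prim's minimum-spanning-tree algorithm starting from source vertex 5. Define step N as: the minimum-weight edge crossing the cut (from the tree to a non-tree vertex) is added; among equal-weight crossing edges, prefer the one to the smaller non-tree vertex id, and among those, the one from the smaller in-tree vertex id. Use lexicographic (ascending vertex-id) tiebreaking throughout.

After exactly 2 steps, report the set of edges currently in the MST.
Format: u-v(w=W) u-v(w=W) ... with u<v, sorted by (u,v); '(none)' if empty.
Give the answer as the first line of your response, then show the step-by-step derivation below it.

0-6(w=2) 5-6(w=1)

step 1: add edge 5-6 (w=1); MST = {5-6(w=1)}
step 2: add edge 0-6 (w=2); MST = {0-6(w=2) 5-6(w=1)}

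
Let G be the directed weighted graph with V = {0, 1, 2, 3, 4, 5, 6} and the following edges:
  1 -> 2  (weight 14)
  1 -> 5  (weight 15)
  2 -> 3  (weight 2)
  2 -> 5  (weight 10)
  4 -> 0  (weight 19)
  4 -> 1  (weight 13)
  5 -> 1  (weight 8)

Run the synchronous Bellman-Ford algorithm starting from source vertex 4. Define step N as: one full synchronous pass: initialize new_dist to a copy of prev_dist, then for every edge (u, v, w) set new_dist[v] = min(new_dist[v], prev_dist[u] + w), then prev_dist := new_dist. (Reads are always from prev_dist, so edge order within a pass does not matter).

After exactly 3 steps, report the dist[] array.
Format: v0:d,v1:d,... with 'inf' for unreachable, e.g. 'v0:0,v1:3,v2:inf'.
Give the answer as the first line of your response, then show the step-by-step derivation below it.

v0:19,v1:13,v2:27,v3:29,v4:0,v5:28,v6:inf

step 1: dist = v0:19,v1:13,v2:inf,v3:inf,v4:0,v5:inf,v6:inf
step 2: dist = v0:19,v1:13,v2:27,v3:inf,v4:0,v5:28,v6:inf
step 3: dist = v0:19,v1:13,v2:27,v3:29,v4:0,v5:28,v6:inf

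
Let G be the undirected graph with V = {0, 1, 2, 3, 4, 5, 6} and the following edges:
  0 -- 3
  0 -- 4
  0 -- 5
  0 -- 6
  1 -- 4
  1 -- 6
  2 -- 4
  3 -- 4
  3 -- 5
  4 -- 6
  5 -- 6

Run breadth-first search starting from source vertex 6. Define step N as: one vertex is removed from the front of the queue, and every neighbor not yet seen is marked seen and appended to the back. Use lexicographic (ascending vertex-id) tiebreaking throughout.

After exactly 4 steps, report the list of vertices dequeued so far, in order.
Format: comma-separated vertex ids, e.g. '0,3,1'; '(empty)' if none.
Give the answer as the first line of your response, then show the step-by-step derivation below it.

6,0,1,4

step 1: dequeue 6; queue=[0,1,4,5]; order=6
step 2: dequeue 0; queue=[1,4,5,3]; order=6,0
step 3: dequeue 1; queue=[4,5,3]; order=6,0,1
step 4: dequeue 4; queue=[5,3,2]; order=6,0,1,4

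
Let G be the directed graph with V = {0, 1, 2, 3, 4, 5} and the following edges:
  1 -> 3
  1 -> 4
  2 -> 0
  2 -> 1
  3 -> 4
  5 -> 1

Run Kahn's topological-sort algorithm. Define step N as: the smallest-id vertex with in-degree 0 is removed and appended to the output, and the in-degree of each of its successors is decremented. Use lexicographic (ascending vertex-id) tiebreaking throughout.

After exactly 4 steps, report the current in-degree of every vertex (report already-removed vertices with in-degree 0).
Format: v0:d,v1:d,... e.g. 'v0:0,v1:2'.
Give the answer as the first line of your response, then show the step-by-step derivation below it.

v0:0,v1:0,v2:0,v3:0,v4:1,v5:0

step 1: output 2; order=[2]; indeg=(0,1,0,1,2,0)
step 2: output 0; order=[2,0]; indeg=(0,1,0,1,2,0)
step 3: output 5; order=[2,0,5]; indeg=(0,0,0,1,2,0)
step 4: output 1; order=[2,0,5,1]; indeg=(0,0,0,0,1,0)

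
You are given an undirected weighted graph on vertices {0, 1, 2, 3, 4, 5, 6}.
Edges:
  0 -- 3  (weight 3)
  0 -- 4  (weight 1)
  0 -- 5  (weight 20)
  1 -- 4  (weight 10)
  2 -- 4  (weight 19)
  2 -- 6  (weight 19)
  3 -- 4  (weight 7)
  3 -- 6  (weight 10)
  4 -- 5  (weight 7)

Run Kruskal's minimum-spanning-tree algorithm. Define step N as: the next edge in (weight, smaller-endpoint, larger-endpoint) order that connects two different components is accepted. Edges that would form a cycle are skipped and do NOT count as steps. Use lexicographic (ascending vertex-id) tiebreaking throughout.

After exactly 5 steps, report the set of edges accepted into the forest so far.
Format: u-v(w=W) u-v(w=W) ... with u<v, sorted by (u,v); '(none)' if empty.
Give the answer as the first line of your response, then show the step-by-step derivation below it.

0-3(w=3) 0-4(w=1) 1-4(w=10) 3-6(w=10) 4-5(w=7)

step 1: add edge 0-4 (w=1); MST = {0-4(w=1)}
step 2: add edge 0-3 (w=3); MST = {0-3(w=3) 0-4(w=1)}
step 3: add edge 4-5 (w=7); MST = {0-3(w=3) 0-4(w=1) 4-5(w=7)}
step 4: add edge 1-4 (w=10); MST = {0-3(w=3) 0-4(w=1) 1-4(w=10) 4-5(w=7)}
step 5: add edge 3-6 (w=10); MST = {0-3(w=3) 0-4(w=1) 1-4(w=10) 3-6(w=10) 4-5(w=7)}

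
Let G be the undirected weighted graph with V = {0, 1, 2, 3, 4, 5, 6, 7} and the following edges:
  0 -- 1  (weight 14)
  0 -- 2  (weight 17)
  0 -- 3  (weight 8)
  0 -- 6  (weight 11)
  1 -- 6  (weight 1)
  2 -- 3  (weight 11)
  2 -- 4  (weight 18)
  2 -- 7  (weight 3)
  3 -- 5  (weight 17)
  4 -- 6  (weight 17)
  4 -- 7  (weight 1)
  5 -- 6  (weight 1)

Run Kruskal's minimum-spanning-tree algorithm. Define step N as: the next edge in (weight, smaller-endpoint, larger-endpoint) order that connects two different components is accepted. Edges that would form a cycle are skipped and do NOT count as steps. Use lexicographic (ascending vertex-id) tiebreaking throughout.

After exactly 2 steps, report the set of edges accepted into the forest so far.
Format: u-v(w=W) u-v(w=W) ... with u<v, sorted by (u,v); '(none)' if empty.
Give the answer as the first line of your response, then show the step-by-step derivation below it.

1-6(w=1) 4-7(w=1)

step 1: add edge 1-6 (w=1); MST = {1-6(w=1)}
step 2: add edge 4-7 (w=1); MST = {1-6(w=1) 4-7(w=1)}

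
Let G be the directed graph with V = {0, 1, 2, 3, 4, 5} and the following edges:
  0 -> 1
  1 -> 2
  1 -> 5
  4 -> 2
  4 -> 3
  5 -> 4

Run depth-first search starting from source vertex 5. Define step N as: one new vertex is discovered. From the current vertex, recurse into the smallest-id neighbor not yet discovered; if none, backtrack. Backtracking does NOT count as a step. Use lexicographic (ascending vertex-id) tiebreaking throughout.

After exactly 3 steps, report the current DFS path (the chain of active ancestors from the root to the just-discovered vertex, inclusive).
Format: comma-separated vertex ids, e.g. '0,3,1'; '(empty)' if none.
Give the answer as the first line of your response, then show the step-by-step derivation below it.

5,4,2

step 1: discover 5; path=5; order=5
step 2: discover 4; path=5>4; order=5,4
step 3: discover 2; path=5>4>2; order=5,4,2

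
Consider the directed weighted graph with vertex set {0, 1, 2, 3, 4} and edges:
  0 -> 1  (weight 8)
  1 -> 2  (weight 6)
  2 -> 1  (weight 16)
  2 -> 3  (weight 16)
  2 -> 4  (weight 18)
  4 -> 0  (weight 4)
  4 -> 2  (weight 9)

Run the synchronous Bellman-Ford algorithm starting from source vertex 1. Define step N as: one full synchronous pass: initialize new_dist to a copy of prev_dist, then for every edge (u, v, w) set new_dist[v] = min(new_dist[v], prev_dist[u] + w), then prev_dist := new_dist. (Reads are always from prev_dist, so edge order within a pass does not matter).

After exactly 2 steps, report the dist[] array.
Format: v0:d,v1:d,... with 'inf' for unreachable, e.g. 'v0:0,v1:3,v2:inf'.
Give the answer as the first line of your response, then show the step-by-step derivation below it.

v0:inf,v1:0,v2:6,v3:22,v4:24

step 1: dist = v0:inf,v1:0,v2:6,v3:inf,v4:inf
step 2: dist = v0:inf,v1:0,v2:6,v3:22,v4:24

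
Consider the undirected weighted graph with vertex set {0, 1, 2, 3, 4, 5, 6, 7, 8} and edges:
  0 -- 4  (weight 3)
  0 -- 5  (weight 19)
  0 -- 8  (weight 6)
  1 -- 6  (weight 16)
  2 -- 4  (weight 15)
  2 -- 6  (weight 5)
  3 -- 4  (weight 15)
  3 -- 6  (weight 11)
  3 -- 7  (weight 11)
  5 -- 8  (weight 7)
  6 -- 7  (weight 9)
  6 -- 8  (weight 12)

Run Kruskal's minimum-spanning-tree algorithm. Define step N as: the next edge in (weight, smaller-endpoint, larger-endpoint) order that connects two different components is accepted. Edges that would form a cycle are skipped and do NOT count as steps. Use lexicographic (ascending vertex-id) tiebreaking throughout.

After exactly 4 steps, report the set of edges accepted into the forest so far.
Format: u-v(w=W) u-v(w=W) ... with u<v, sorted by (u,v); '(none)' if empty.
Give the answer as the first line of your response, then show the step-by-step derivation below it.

0-4(w=3) 0-8(w=6) 2-6(w=5) 5-8(w=7)

step 1: add edge 0-4 (w=3); MST = {0-4(w=3)}
step 2: add edge 2-6 (w=5); MST = {0-4(w=3) 2-6(w=5)}
step 3: add edge 0-8 (w=6); MST = {0-4(w=3) 0-8(w=6) 2-6(w=5)}
step 4: add edge 5-8 (w=7); MST = {0-4(w=3) 0-8(w=6) 2-6(w=5) 5-8(w=7)}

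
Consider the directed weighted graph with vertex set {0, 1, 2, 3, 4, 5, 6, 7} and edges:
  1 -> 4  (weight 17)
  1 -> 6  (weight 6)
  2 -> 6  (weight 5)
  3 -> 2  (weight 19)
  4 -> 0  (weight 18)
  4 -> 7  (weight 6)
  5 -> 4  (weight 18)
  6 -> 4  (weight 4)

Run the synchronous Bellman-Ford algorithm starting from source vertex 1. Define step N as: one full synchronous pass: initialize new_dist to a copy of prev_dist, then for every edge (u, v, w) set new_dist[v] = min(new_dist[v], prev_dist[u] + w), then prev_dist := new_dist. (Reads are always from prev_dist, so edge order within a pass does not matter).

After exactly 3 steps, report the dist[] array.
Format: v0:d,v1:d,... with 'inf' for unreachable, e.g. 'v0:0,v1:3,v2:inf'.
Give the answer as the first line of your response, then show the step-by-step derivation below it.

v0:28,v1:0,v2:inf,v3:inf,v4:10,v5:inf,v6:6,v7:16

step 1: dist = v0:inf,v1:0,v2:inf,v3:inf,v4:17,v5:inf,v6:6,v7:inf
step 2: dist = v0:35,v1:0,v2:inf,v3:inf,v4:10,v5:inf,v6:6,v7:23
step 3: dist = v0:28,v1:0,v2:inf,v3:inf,v4:10,v5:inf,v6:6,v7:16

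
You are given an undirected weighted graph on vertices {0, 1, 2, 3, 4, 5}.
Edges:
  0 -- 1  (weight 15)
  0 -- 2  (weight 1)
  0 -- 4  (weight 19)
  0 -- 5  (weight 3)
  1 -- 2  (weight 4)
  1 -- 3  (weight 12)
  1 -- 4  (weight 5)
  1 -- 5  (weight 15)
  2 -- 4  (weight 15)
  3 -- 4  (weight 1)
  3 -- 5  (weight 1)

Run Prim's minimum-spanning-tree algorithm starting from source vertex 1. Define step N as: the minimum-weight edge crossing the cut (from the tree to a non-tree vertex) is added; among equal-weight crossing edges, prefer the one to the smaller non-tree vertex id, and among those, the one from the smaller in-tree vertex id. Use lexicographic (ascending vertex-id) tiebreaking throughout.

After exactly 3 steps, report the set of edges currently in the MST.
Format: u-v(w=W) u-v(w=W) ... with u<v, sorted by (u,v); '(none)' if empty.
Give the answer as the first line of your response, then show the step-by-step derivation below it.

0-2(w=1) 0-5(w=3) 1-2(w=4)

step 1: add edge 1-2 (w=4); MST = {1-2(w=4)}
step 2: add edge 0-2 (w=1); MST = {0-2(w=1) 1-2(w=4)}
step 3: add edge 0-5 (w=3); MST = {0-2(w=1) 0-5(w=3) 1-2(w=4)}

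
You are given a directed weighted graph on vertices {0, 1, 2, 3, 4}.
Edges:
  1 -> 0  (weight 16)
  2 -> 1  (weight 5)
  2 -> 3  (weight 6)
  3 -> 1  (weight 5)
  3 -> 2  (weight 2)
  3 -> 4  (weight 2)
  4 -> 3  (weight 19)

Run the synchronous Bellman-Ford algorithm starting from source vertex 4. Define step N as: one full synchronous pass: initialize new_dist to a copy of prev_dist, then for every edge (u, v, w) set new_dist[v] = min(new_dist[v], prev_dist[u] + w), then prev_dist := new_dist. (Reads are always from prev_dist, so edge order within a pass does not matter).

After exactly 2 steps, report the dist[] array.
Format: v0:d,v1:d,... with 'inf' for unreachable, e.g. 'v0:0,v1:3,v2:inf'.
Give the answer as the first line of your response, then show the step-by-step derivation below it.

v0:inf,v1:24,v2:21,v3:19,v4:0

step 1: dist = v0:inf,v1:inf,v2:inf,v3:19,v4:0
step 2: dist = v0:inf,v1:24,v2:21,v3:19,v4:0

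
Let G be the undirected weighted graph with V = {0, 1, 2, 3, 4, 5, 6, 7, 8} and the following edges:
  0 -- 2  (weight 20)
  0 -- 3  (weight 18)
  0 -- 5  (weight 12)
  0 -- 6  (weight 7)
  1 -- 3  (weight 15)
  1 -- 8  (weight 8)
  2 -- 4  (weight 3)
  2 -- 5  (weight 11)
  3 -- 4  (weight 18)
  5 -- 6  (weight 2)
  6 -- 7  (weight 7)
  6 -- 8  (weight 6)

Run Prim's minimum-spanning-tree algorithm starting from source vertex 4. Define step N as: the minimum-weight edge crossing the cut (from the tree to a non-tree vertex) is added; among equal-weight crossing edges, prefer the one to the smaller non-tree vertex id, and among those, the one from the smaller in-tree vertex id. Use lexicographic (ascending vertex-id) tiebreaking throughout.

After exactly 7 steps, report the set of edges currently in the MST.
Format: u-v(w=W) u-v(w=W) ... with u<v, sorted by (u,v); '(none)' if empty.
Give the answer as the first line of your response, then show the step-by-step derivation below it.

0-6(w=7) 1-8(w=8) 2-4(w=3) 2-5(w=11) 5-6(w=2) 6-7(w=7) 6-8(w=6)

step 1: add edge 2-4 (w=3); MST = {2-4(w=3)}
step 2: add edge 2-5 (w=11); MST = {2-4(w=3) 2-5(w=11)}
step 3: add edge 5-6 (w=2); MST = {2-4(w=3) 2-5(w=11) 5-6(w=2)}
step 4: add edge 6-8 (w=6); MST = {2-4(w=3) 2-5(w=11) 5-6(w=2) 6-8(w=6)}
step 5: add edge 0-6 (w=7); MST = {0-6(w=7) 2-4(w=3) 2-5(w=11) 5-6(w=2) 6-8(w=6)}
step 6: add edge 6-7 (w=7); MST = {0-6(w=7) 2-4(w=3) 2-5(w=11) 5-6(w=2) 6-7(w=7) 6-8(w=6)}
step 7: add edge 1-8 (w=8); MST = {0-6(w=7) 1-8(w=8) 2-4(w=3) 2-5(w=11) 5-6(w=2) 6-7(w=7) 6-8(w=6)}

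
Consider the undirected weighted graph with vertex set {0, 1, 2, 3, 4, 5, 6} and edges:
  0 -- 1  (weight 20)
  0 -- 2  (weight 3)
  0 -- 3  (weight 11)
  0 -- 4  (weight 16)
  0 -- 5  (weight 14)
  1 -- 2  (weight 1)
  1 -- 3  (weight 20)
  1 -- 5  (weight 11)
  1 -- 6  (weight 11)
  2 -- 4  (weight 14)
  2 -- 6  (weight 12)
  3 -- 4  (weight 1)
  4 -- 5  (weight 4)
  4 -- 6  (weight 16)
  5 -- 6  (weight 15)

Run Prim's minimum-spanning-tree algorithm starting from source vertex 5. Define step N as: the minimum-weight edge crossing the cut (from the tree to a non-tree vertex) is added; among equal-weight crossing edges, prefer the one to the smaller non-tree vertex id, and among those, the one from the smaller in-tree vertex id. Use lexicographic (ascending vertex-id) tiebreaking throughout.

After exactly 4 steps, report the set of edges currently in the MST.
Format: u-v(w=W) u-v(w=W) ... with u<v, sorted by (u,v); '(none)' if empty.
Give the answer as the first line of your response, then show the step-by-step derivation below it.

0-2(w=3) 0-3(w=11) 3-4(w=1) 4-5(w=4)

step 1: add edge 4-5 (w=4); MST = {4-5(w=4)}
step 2: add edge 3-4 (w=1); MST = {3-4(w=1) 4-5(w=4)}
step 3: add edge 0-3 (w=11); MST = {0-3(w=11) 3-4(w=1) 4-5(w=4)}
step 4: add edge 0-2 (w=3); MST = {0-2(w=3) 0-3(w=11) 3-4(w=1) 4-5(w=4)}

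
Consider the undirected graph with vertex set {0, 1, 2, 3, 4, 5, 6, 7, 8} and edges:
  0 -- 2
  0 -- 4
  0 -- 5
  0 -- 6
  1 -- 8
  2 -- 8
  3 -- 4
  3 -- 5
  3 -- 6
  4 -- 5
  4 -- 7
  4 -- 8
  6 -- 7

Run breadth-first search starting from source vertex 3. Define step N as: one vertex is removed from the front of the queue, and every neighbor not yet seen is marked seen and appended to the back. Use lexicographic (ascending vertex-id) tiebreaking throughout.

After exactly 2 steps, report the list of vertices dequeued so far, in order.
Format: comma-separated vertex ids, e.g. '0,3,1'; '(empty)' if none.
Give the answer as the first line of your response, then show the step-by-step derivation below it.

3,4

step 1: dequeue 3; queue=[4,5,6]; order=3
step 2: dequeue 4; queue=[5,6,0,7,8]; order=3,4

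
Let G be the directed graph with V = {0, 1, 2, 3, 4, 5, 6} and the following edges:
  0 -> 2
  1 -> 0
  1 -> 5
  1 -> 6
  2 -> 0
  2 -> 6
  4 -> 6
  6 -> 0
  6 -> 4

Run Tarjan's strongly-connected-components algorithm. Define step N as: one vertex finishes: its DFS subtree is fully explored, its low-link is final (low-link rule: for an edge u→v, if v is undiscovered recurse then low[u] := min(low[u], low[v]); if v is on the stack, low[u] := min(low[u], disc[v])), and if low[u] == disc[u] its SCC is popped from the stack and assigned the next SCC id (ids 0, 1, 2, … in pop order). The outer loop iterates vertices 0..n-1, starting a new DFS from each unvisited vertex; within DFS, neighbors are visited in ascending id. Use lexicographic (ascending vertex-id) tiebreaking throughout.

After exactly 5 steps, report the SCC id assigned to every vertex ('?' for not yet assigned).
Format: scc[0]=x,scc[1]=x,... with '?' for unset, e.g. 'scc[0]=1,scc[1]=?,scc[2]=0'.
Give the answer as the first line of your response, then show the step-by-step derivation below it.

scc[0]=0,scc[1]=?,scc[2]=0,scc[3]=?,scc[4]=0,scc[5]=1,scc[6]=0

step 1: low=(low[0]=0,low[1]=?,low[2]=0,low[3]=?,low[4]=2,low[5]=?,low[6]=0); scc=(scc[0]=?,scc[1]=?,scc[2]=?,scc[3]=?,scc[4]=?,scc[5]=?,scc[6]=?)
step 2: low=(low[0]=0,low[1]=?,low[2]=0,low[3]=?,low[4]=2,low[5]=?,low[6]=0); scc=(scc[0]=?,scc[1]=?,scc[2]=?,scc[3]=?,scc[4]=?,scc[5]=?,scc[6]=?)
step 3: low=(low[0]=0,low[1]=?,low[2]=0,low[3]=?,low[4]=2,low[5]=?,low[6]=0); scc=(scc[0]=?,scc[1]=?,scc[2]=?,scc[3]=?,scc[4]=?,scc[5]=?,scc[6]=?)
step 4: low=(low[0]=0,low[1]=?,low[2]=0,low[3]=?,low[4]=2,low[5]=?,low[6]=0); scc=(scc[0]=0,scc[1]=?,scc[2]=0,scc[3]=?,scc[4]=0,scc[5]=?,scc[6]=0)
step 5: low=(low[0]=0,low[1]=4,low[2]=0,low[3]=?,low[4]=2,low[5]=5,low[6]=0); scc=(scc[0]=0,scc[1]=?,scc[2]=0,scc[3]=?,scc[4]=0,scc[5]=1,scc[6]=0)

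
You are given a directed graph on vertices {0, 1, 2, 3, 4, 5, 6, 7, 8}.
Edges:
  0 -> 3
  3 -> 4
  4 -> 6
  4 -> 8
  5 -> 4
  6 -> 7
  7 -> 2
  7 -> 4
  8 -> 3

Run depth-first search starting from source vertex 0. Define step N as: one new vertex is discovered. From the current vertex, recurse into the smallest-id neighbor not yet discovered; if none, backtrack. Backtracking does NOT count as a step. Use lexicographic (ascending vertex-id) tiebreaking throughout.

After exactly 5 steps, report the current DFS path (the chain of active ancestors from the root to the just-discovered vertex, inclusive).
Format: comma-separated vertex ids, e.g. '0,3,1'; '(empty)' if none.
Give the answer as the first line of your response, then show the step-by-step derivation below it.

0,3,4,6,7

step 1: discover 0; path=0; order=0
step 2: discover 3; path=0>3; order=0,3
step 3: discover 4; path=0>3>4; order=0,3,4
step 4: discover 6; path=0>3>4>6; order=0,3,4,6
step 5: discover 7; path=0>3>4>6>7; order=0,3,4,6,7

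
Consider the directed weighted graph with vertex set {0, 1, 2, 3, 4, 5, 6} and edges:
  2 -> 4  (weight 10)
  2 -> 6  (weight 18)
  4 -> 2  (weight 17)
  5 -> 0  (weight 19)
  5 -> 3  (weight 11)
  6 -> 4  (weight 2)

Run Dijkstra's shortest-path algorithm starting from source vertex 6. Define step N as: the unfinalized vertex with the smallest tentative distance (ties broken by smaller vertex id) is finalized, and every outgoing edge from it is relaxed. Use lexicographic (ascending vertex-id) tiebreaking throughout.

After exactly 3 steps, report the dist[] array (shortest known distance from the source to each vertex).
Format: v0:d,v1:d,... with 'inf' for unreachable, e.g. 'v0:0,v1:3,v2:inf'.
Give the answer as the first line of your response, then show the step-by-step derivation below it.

v0:inf,v1:inf,v2:19,v3:inf,v4:2,v5:inf,v6:0

step 1: dist = v0:inf,v1:inf,v2:inf,v3:inf,v4:2,v5:inf,v6:0
step 2: dist = v0:inf,v1:inf,v2:19,v3:inf,v4:2,v5:inf,v6:0
step 3: dist = v0:inf,v1:inf,v2:19,v3:inf,v4:2,v5:inf,v6:0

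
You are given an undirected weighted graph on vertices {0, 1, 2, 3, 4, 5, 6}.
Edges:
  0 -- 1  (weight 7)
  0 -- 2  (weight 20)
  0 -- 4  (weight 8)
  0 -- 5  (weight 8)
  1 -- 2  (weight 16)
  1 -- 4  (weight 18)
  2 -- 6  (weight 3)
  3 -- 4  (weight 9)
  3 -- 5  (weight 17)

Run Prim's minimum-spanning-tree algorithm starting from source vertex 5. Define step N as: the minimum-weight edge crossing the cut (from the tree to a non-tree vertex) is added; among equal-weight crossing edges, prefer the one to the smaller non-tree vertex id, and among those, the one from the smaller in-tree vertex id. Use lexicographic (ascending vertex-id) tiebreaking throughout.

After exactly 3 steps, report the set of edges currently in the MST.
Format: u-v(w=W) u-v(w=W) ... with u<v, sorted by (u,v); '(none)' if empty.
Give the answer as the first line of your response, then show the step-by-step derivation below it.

0-1(w=7) 0-4(w=8) 0-5(w=8)

step 1: add edge 0-5 (w=8); MST = {0-5(w=8)}
step 2: add edge 0-1 (w=7); MST = {0-1(w=7) 0-5(w=8)}
step 3: add edge 0-4 (w=8); MST = {0-1(w=7) 0-4(w=8) 0-5(w=8)}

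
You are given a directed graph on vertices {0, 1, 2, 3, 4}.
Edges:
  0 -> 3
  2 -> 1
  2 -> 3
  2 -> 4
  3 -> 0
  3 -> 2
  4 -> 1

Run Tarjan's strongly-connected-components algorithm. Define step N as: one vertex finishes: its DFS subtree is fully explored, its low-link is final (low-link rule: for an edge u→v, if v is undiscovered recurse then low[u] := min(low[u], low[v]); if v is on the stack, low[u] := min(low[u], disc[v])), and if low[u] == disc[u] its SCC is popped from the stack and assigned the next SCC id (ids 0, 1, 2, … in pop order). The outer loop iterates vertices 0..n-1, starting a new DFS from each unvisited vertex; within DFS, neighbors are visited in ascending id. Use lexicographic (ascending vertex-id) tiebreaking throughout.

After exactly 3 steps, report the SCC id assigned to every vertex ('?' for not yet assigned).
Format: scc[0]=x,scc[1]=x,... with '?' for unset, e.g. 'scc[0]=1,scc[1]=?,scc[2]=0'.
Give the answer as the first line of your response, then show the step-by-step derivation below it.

scc[0]=?,scc[1]=0,scc[2]=?,scc[3]=?,scc[4]=1

step 1: low=(low[0]=0,low[1]=3,low[2]=2,low[3]=0,low[4]=?); scc=(scc[0]=?,scc[1]=0,scc[2]=?,scc[3]=?,scc[4]=?)
step 2: low=(low[0]=0,low[1]=3,low[2]=1,low[3]=0,low[4]=4); scc=(scc[0]=?,scc[1]=0,scc[2]=?,scc[3]=?,scc[4]=1)
step 3: low=(low[0]=0,low[1]=3,low[2]=1,low[3]=0,low[4]=4); scc=(scc[0]=?,scc[1]=0,scc[2]=?,scc[3]=?,scc[4]=1)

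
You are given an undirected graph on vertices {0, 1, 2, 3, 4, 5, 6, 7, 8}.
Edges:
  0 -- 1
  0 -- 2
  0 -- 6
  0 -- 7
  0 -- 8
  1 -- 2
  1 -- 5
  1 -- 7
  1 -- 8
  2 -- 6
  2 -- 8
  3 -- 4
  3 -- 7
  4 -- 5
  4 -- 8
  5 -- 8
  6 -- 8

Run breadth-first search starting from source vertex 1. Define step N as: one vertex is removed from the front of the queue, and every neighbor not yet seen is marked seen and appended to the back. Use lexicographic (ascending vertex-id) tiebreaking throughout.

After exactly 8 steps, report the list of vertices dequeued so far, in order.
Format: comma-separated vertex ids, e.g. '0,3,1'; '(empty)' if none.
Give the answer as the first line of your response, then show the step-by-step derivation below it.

1,0,2,5,7,8,6,4

step 1: dequeue 1; queue=[0,2,5,7,8]; order=1
step 2: dequeue 0; queue=[2,5,7,8,6]; order=1,0
step 3: dequeue 2; queue=[5,7,8,6]; order=1,0,2
step 4: dequeue 5; queue=[7,8,6,4]; order=1,0,2,5
step 5: dequeue 7; queue=[8,6,4,3]; order=1,0,2,5,7
step 6: dequeue 8; queue=[6,4,3]; order=1,0,2,5,7,8
step 7: dequeue 6; queue=[4,3]; order=1,0,2,5,7,8,6
step 8: dequeue 4; queue=[3]; order=1,0,2,5,7,8,6,4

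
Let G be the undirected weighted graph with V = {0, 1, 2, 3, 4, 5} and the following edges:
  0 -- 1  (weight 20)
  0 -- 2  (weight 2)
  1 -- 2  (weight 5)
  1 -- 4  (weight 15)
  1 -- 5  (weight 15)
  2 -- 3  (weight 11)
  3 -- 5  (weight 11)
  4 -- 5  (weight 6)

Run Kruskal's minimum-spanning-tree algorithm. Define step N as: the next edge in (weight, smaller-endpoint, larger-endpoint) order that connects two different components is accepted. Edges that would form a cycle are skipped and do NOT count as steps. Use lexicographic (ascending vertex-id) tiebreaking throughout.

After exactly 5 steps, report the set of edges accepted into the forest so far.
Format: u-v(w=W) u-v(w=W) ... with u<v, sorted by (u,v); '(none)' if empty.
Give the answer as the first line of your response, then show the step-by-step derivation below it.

0-2(w=2) 1-2(w=5) 2-3(w=11) 3-5(w=11) 4-5(w=6)

step 1: add edge 0-2 (w=2); MST = {0-2(w=2)}
step 2: add edge 1-2 (w=5); MST = {0-2(w=2) 1-2(w=5)}
step 3: add edge 4-5 (w=6); MST = {0-2(w=2) 1-2(w=5) 4-5(w=6)}
step 4: add edge 2-3 (w=11); MST = {0-2(w=2) 1-2(w=5) 2-3(w=11) 4-5(w=6)}
step 5: add edge 3-5 (w=11); MST = {0-2(w=2) 1-2(w=5) 2-3(w=11) 3-5(w=11) 4-5(w=6)}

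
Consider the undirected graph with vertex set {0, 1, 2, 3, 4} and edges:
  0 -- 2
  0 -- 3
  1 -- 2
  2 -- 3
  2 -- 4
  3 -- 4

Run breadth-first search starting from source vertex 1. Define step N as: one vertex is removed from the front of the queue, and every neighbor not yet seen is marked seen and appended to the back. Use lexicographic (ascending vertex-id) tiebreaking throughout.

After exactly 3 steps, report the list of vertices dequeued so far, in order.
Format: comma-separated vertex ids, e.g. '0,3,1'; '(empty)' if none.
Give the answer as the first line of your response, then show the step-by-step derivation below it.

1,2,0

step 1: dequeue 1; queue=[2]; order=1
step 2: dequeue 2; queue=[0,3,4]; order=1,2
step 3: dequeue 0; queue=[3,4]; order=1,2,0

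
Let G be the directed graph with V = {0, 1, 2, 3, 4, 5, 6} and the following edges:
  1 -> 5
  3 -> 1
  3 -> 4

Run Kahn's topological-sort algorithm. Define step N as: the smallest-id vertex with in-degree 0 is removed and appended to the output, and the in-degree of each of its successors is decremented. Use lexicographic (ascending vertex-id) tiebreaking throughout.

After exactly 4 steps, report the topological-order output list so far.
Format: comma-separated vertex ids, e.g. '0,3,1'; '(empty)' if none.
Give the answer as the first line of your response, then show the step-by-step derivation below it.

0,2,3,1

step 1: output 0; order=[0]; indeg=(0,1,0,0,1,1,0)
step 2: output 2; order=[0,2]; indeg=(0,1,0,0,1,1,0)
step 3: output 3; order=[0,2,3]; indeg=(0,0,0,0,0,1,0)
step 4: output 1; order=[0,2,3,1]; indeg=(0,0,0,0,0,0,0)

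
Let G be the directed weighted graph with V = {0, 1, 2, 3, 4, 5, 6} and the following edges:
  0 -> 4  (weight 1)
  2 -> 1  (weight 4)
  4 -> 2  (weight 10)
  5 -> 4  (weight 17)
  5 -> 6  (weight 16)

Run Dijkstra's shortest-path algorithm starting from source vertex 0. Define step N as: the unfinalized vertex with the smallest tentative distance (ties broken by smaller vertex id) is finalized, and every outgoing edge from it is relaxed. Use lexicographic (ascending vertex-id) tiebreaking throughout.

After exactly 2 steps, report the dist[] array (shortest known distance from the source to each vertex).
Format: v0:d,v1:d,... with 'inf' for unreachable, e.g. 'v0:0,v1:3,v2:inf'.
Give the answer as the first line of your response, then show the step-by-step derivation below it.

v0:0,v1:inf,v2:11,v3:inf,v4:1,v5:inf,v6:inf

step 1: dist = v0:0,v1:inf,v2:inf,v3:inf,v4:1,v5:inf,v6:inf
step 2: dist = v0:0,v1:inf,v2:11,v3:inf,v4:1,v5:inf,v6:inf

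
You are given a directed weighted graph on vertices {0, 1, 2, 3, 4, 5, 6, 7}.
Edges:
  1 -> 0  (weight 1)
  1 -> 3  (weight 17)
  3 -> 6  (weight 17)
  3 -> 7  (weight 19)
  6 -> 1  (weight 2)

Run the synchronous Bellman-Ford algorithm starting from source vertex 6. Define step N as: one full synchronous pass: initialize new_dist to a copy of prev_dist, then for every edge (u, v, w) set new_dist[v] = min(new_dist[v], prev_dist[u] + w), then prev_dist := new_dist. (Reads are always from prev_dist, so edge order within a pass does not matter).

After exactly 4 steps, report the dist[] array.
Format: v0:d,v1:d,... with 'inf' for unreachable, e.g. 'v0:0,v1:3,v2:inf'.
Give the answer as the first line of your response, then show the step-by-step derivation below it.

v0:3,v1:2,v2:inf,v3:19,v4:inf,v5:inf,v6:0,v7:38

step 1: dist = v0:inf,v1:2,v2:inf,v3:inf,v4:inf,v5:inf,v6:0,v7:inf
step 2: dist = v0:3,v1:2,v2:inf,v3:19,v4:inf,v5:inf,v6:0,v7:inf
step 3: dist = v0:3,v1:2,v2:inf,v3:19,v4:inf,v5:inf,v6:0,v7:38
step 4: dist = v0:3,v1:2,v2:inf,v3:19,v4:inf,v5:inf,v6:0,v7:38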